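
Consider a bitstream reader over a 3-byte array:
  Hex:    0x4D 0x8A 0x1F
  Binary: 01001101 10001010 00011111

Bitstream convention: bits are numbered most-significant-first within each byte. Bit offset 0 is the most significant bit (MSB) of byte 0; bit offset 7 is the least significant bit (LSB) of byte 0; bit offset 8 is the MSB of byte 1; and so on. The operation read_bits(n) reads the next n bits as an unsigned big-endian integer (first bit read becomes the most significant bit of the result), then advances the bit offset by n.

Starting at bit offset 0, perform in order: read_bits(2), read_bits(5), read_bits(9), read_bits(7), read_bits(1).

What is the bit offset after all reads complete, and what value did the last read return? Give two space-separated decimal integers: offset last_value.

Answer: 24 1

Derivation:
Read 1: bits[0:2] width=2 -> value=1 (bin 01); offset now 2 = byte 0 bit 2; 22 bits remain
Read 2: bits[2:7] width=5 -> value=6 (bin 00110); offset now 7 = byte 0 bit 7; 17 bits remain
Read 3: bits[7:16] width=9 -> value=394 (bin 110001010); offset now 16 = byte 2 bit 0; 8 bits remain
Read 4: bits[16:23] width=7 -> value=15 (bin 0001111); offset now 23 = byte 2 bit 7; 1 bits remain
Read 5: bits[23:24] width=1 -> value=1 (bin 1); offset now 24 = byte 3 bit 0; 0 bits remain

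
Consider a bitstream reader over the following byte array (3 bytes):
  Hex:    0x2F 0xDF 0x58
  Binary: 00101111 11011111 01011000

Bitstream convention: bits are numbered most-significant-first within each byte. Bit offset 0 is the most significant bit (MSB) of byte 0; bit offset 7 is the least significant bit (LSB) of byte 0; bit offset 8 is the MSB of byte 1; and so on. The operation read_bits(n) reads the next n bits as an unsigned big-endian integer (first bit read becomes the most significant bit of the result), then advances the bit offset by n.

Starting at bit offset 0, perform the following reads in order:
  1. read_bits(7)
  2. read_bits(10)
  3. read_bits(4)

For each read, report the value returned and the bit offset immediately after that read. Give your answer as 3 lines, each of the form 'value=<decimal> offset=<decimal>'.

Answer: value=23 offset=7
value=958 offset=17
value=11 offset=21

Derivation:
Read 1: bits[0:7] width=7 -> value=23 (bin 0010111); offset now 7 = byte 0 bit 7; 17 bits remain
Read 2: bits[7:17] width=10 -> value=958 (bin 1110111110); offset now 17 = byte 2 bit 1; 7 bits remain
Read 3: bits[17:21] width=4 -> value=11 (bin 1011); offset now 21 = byte 2 bit 5; 3 bits remain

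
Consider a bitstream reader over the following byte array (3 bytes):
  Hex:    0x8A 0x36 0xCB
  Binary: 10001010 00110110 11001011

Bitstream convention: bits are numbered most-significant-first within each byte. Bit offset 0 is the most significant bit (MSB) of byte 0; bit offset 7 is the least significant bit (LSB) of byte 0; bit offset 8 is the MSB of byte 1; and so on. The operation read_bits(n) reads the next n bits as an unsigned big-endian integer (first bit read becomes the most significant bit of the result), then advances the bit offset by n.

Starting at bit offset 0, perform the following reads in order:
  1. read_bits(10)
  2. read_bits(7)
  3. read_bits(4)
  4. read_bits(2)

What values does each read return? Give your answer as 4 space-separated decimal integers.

Answer: 552 109 9 1

Derivation:
Read 1: bits[0:10] width=10 -> value=552 (bin 1000101000); offset now 10 = byte 1 bit 2; 14 bits remain
Read 2: bits[10:17] width=7 -> value=109 (bin 1101101); offset now 17 = byte 2 bit 1; 7 bits remain
Read 3: bits[17:21] width=4 -> value=9 (bin 1001); offset now 21 = byte 2 bit 5; 3 bits remain
Read 4: bits[21:23] width=2 -> value=1 (bin 01); offset now 23 = byte 2 bit 7; 1 bits remain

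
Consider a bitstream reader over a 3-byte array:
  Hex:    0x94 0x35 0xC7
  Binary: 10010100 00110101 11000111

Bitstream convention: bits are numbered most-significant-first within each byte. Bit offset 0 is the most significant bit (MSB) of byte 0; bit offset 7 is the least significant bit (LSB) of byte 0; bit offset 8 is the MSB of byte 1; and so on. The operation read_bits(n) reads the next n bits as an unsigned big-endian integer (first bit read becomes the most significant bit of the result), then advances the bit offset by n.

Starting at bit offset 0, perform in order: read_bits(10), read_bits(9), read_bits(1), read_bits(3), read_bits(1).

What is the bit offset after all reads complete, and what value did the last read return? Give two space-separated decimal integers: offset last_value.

Answer: 24 1

Derivation:
Read 1: bits[0:10] width=10 -> value=592 (bin 1001010000); offset now 10 = byte 1 bit 2; 14 bits remain
Read 2: bits[10:19] width=9 -> value=430 (bin 110101110); offset now 19 = byte 2 bit 3; 5 bits remain
Read 3: bits[19:20] width=1 -> value=0 (bin 0); offset now 20 = byte 2 bit 4; 4 bits remain
Read 4: bits[20:23] width=3 -> value=3 (bin 011); offset now 23 = byte 2 bit 7; 1 bits remain
Read 5: bits[23:24] width=1 -> value=1 (bin 1); offset now 24 = byte 3 bit 0; 0 bits remain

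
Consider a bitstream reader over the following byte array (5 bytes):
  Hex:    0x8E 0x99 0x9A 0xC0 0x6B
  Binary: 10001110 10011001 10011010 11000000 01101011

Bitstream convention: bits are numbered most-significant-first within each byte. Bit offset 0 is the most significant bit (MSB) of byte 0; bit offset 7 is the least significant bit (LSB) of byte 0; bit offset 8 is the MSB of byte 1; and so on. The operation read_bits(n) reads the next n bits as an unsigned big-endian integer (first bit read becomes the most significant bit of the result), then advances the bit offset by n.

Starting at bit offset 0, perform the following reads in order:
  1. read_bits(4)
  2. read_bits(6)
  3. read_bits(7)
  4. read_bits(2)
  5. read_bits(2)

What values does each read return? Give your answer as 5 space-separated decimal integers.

Read 1: bits[0:4] width=4 -> value=8 (bin 1000); offset now 4 = byte 0 bit 4; 36 bits remain
Read 2: bits[4:10] width=6 -> value=58 (bin 111010); offset now 10 = byte 1 bit 2; 30 bits remain
Read 3: bits[10:17] width=7 -> value=51 (bin 0110011); offset now 17 = byte 2 bit 1; 23 bits remain
Read 4: bits[17:19] width=2 -> value=0 (bin 00); offset now 19 = byte 2 bit 3; 21 bits remain
Read 5: bits[19:21] width=2 -> value=3 (bin 11); offset now 21 = byte 2 bit 5; 19 bits remain

Answer: 8 58 51 0 3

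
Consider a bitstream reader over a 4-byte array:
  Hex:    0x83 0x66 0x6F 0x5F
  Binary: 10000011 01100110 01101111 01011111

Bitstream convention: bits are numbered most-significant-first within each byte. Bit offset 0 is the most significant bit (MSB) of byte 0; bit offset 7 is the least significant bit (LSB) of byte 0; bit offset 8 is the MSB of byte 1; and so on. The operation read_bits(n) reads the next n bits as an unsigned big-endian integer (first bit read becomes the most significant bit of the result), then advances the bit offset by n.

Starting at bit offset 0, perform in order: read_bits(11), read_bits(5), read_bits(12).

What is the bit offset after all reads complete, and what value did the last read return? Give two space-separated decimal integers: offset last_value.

Answer: 28 1781

Derivation:
Read 1: bits[0:11] width=11 -> value=1051 (bin 10000011011); offset now 11 = byte 1 bit 3; 21 bits remain
Read 2: bits[11:16] width=5 -> value=6 (bin 00110); offset now 16 = byte 2 bit 0; 16 bits remain
Read 3: bits[16:28] width=12 -> value=1781 (bin 011011110101); offset now 28 = byte 3 bit 4; 4 bits remain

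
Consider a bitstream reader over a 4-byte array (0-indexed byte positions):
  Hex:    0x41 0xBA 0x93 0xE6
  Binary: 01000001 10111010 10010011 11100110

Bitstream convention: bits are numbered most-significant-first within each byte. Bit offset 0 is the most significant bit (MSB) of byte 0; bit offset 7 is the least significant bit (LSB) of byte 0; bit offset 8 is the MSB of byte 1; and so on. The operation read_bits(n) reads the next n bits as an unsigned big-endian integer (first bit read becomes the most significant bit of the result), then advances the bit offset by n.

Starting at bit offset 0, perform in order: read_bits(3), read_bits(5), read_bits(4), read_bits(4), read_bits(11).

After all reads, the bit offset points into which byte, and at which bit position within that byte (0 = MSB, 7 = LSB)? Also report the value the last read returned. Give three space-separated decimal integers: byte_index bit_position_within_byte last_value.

Read 1: bits[0:3] width=3 -> value=2 (bin 010); offset now 3 = byte 0 bit 3; 29 bits remain
Read 2: bits[3:8] width=5 -> value=1 (bin 00001); offset now 8 = byte 1 bit 0; 24 bits remain
Read 3: bits[8:12] width=4 -> value=11 (bin 1011); offset now 12 = byte 1 bit 4; 20 bits remain
Read 4: bits[12:16] width=4 -> value=10 (bin 1010); offset now 16 = byte 2 bit 0; 16 bits remain
Read 5: bits[16:27] width=11 -> value=1183 (bin 10010011111); offset now 27 = byte 3 bit 3; 5 bits remain

Answer: 3 3 1183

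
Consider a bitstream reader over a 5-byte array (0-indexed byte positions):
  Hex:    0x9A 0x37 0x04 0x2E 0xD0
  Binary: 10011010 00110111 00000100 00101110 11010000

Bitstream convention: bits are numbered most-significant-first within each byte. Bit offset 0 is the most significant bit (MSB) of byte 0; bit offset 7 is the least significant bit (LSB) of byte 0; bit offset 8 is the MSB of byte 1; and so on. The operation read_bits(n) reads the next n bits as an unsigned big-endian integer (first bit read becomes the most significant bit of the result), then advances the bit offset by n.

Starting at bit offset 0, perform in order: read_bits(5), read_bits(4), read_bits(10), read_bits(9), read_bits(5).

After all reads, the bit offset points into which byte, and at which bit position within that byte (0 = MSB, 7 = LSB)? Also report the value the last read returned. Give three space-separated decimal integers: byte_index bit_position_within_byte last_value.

Answer: 4 1 29

Derivation:
Read 1: bits[0:5] width=5 -> value=19 (bin 10011); offset now 5 = byte 0 bit 5; 35 bits remain
Read 2: bits[5:9] width=4 -> value=4 (bin 0100); offset now 9 = byte 1 bit 1; 31 bits remain
Read 3: bits[9:19] width=10 -> value=440 (bin 0110111000); offset now 19 = byte 2 bit 3; 21 bits remain
Read 4: bits[19:28] width=9 -> value=66 (bin 001000010); offset now 28 = byte 3 bit 4; 12 bits remain
Read 5: bits[28:33] width=5 -> value=29 (bin 11101); offset now 33 = byte 4 bit 1; 7 bits remain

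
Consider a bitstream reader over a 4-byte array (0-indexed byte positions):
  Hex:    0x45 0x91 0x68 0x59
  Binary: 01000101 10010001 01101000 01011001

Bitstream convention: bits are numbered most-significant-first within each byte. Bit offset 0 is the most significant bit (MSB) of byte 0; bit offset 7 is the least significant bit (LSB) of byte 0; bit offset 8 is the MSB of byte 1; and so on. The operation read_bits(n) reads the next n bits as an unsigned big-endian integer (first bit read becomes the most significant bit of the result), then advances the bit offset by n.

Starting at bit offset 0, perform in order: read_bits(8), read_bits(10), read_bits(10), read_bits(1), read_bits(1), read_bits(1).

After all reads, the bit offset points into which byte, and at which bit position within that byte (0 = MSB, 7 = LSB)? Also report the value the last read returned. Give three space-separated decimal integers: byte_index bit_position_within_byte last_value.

Read 1: bits[0:8] width=8 -> value=69 (bin 01000101); offset now 8 = byte 1 bit 0; 24 bits remain
Read 2: bits[8:18] width=10 -> value=581 (bin 1001000101); offset now 18 = byte 2 bit 2; 14 bits remain
Read 3: bits[18:28] width=10 -> value=645 (bin 1010000101); offset now 28 = byte 3 bit 4; 4 bits remain
Read 4: bits[28:29] width=1 -> value=1 (bin 1); offset now 29 = byte 3 bit 5; 3 bits remain
Read 5: bits[29:30] width=1 -> value=0 (bin 0); offset now 30 = byte 3 bit 6; 2 bits remain
Read 6: bits[30:31] width=1 -> value=0 (bin 0); offset now 31 = byte 3 bit 7; 1 bits remain

Answer: 3 7 0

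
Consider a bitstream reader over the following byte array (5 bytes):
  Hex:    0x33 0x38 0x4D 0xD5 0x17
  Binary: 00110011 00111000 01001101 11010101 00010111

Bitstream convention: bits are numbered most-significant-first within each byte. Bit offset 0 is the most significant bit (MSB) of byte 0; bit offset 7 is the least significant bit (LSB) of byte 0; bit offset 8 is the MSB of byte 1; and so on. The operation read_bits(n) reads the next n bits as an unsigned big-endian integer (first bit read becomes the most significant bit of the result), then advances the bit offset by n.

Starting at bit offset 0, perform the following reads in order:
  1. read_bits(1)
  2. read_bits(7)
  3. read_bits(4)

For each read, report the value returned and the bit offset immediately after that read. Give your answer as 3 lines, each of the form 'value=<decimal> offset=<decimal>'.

Answer: value=0 offset=1
value=51 offset=8
value=3 offset=12

Derivation:
Read 1: bits[0:1] width=1 -> value=0 (bin 0); offset now 1 = byte 0 bit 1; 39 bits remain
Read 2: bits[1:8] width=7 -> value=51 (bin 0110011); offset now 8 = byte 1 bit 0; 32 bits remain
Read 3: bits[8:12] width=4 -> value=3 (bin 0011); offset now 12 = byte 1 bit 4; 28 bits remain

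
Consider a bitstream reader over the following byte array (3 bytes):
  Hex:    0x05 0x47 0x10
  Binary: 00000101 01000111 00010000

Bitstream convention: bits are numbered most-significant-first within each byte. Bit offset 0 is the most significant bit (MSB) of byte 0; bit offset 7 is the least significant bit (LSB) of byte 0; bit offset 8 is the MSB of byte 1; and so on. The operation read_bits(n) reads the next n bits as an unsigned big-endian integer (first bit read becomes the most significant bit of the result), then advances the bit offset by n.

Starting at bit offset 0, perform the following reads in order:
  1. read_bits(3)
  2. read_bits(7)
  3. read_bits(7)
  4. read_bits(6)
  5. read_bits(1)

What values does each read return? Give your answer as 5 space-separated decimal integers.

Read 1: bits[0:3] width=3 -> value=0 (bin 000); offset now 3 = byte 0 bit 3; 21 bits remain
Read 2: bits[3:10] width=7 -> value=21 (bin 0010101); offset now 10 = byte 1 bit 2; 14 bits remain
Read 3: bits[10:17] width=7 -> value=14 (bin 0001110); offset now 17 = byte 2 bit 1; 7 bits remain
Read 4: bits[17:23] width=6 -> value=8 (bin 001000); offset now 23 = byte 2 bit 7; 1 bits remain
Read 5: bits[23:24] width=1 -> value=0 (bin 0); offset now 24 = byte 3 bit 0; 0 bits remain

Answer: 0 21 14 8 0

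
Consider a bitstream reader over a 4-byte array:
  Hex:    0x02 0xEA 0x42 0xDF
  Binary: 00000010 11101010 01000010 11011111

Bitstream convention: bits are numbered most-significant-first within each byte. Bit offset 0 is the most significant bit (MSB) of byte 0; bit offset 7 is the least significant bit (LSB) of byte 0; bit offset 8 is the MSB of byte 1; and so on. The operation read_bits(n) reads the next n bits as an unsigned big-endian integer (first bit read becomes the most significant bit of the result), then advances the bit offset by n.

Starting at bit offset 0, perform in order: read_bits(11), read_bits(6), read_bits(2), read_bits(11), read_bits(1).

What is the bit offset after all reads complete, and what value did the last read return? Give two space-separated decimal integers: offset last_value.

Answer: 31 1

Derivation:
Read 1: bits[0:11] width=11 -> value=23 (bin 00000010111); offset now 11 = byte 1 bit 3; 21 bits remain
Read 2: bits[11:17] width=6 -> value=20 (bin 010100); offset now 17 = byte 2 bit 1; 15 bits remain
Read 3: bits[17:19] width=2 -> value=2 (bin 10); offset now 19 = byte 2 bit 3; 13 bits remain
Read 4: bits[19:30] width=11 -> value=183 (bin 00010110111); offset now 30 = byte 3 bit 6; 2 bits remain
Read 5: bits[30:31] width=1 -> value=1 (bin 1); offset now 31 = byte 3 bit 7; 1 bits remain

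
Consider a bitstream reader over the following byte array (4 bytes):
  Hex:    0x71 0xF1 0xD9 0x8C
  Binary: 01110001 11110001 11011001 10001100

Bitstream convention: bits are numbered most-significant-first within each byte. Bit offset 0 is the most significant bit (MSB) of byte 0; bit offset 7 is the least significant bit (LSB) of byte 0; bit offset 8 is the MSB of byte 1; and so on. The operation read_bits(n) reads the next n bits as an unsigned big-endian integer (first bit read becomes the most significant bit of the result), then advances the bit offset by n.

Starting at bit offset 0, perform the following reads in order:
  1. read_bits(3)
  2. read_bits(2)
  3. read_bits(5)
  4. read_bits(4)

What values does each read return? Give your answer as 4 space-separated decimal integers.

Read 1: bits[0:3] width=3 -> value=3 (bin 011); offset now 3 = byte 0 bit 3; 29 bits remain
Read 2: bits[3:5] width=2 -> value=2 (bin 10); offset now 5 = byte 0 bit 5; 27 bits remain
Read 3: bits[5:10] width=5 -> value=7 (bin 00111); offset now 10 = byte 1 bit 2; 22 bits remain
Read 4: bits[10:14] width=4 -> value=12 (bin 1100); offset now 14 = byte 1 bit 6; 18 bits remain

Answer: 3 2 7 12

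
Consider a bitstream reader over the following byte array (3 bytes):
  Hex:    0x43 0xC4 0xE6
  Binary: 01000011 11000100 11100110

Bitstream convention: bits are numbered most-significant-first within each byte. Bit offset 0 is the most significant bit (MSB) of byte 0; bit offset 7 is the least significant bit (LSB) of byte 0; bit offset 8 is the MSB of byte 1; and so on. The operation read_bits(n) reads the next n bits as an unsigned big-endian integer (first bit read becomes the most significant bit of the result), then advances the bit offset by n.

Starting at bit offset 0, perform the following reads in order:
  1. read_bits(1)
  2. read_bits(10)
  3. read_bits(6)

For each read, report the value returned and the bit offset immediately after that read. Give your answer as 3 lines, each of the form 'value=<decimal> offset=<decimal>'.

Read 1: bits[0:1] width=1 -> value=0 (bin 0); offset now 1 = byte 0 bit 1; 23 bits remain
Read 2: bits[1:11] width=10 -> value=542 (bin 1000011110); offset now 11 = byte 1 bit 3; 13 bits remain
Read 3: bits[11:17] width=6 -> value=9 (bin 001001); offset now 17 = byte 2 bit 1; 7 bits remain

Answer: value=0 offset=1
value=542 offset=11
value=9 offset=17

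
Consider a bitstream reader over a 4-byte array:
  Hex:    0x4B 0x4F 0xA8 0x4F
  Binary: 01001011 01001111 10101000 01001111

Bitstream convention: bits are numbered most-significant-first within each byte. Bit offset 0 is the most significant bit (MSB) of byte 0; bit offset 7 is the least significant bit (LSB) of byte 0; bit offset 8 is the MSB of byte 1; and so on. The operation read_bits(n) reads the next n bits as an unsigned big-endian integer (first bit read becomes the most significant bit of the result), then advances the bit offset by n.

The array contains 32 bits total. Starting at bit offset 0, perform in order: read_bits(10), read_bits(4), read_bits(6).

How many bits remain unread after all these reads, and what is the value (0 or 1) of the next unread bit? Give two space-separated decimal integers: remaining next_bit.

Read 1: bits[0:10] width=10 -> value=301 (bin 0100101101); offset now 10 = byte 1 bit 2; 22 bits remain
Read 2: bits[10:14] width=4 -> value=3 (bin 0011); offset now 14 = byte 1 bit 6; 18 bits remain
Read 3: bits[14:20] width=6 -> value=58 (bin 111010); offset now 20 = byte 2 bit 4; 12 bits remain

Answer: 12 1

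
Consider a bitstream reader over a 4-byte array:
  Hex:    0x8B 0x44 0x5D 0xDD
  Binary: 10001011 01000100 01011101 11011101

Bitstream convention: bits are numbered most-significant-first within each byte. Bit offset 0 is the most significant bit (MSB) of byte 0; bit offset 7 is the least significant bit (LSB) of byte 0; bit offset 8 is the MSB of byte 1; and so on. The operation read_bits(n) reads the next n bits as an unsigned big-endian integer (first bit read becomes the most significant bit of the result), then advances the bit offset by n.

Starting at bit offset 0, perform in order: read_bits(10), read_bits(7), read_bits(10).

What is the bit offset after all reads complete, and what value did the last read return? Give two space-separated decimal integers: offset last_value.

Answer: 27 750

Derivation:
Read 1: bits[0:10] width=10 -> value=557 (bin 1000101101); offset now 10 = byte 1 bit 2; 22 bits remain
Read 2: bits[10:17] width=7 -> value=8 (bin 0001000); offset now 17 = byte 2 bit 1; 15 bits remain
Read 3: bits[17:27] width=10 -> value=750 (bin 1011101110); offset now 27 = byte 3 bit 3; 5 bits remain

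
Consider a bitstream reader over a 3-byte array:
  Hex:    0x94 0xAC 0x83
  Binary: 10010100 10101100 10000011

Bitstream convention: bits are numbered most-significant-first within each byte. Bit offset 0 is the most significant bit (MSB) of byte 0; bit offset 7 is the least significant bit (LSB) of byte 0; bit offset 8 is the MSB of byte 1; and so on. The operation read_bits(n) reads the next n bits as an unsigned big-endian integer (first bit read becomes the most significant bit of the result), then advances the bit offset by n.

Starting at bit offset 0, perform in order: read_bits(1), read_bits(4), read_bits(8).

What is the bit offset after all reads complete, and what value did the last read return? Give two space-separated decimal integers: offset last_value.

Read 1: bits[0:1] width=1 -> value=1 (bin 1); offset now 1 = byte 0 bit 1; 23 bits remain
Read 2: bits[1:5] width=4 -> value=2 (bin 0010); offset now 5 = byte 0 bit 5; 19 bits remain
Read 3: bits[5:13] width=8 -> value=149 (bin 10010101); offset now 13 = byte 1 bit 5; 11 bits remain

Answer: 13 149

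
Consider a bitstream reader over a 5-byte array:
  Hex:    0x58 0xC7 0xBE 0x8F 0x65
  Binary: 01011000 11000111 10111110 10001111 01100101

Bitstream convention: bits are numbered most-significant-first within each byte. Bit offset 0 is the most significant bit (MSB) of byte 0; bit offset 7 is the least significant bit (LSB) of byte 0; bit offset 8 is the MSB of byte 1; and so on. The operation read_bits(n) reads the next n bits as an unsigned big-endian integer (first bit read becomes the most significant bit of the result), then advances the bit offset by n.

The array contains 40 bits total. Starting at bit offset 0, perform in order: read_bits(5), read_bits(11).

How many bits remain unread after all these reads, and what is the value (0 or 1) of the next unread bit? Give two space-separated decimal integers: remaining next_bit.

Read 1: bits[0:5] width=5 -> value=11 (bin 01011); offset now 5 = byte 0 bit 5; 35 bits remain
Read 2: bits[5:16] width=11 -> value=199 (bin 00011000111); offset now 16 = byte 2 bit 0; 24 bits remain

Answer: 24 1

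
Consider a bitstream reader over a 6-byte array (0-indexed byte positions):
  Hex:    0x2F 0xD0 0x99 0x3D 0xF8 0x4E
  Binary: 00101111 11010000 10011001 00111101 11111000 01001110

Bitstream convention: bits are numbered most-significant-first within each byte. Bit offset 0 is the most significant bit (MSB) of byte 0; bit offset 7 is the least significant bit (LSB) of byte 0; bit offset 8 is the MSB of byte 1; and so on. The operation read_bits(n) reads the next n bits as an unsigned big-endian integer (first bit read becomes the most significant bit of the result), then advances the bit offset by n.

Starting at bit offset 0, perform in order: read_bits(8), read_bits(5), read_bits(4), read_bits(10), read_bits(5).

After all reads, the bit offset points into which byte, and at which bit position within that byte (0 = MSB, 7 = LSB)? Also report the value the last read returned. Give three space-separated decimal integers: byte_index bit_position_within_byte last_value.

Answer: 4 0 29

Derivation:
Read 1: bits[0:8] width=8 -> value=47 (bin 00101111); offset now 8 = byte 1 bit 0; 40 bits remain
Read 2: bits[8:13] width=5 -> value=26 (bin 11010); offset now 13 = byte 1 bit 5; 35 bits remain
Read 3: bits[13:17] width=4 -> value=1 (bin 0001); offset now 17 = byte 2 bit 1; 31 bits remain
Read 4: bits[17:27] width=10 -> value=201 (bin 0011001001); offset now 27 = byte 3 bit 3; 21 bits remain
Read 5: bits[27:32] width=5 -> value=29 (bin 11101); offset now 32 = byte 4 bit 0; 16 bits remain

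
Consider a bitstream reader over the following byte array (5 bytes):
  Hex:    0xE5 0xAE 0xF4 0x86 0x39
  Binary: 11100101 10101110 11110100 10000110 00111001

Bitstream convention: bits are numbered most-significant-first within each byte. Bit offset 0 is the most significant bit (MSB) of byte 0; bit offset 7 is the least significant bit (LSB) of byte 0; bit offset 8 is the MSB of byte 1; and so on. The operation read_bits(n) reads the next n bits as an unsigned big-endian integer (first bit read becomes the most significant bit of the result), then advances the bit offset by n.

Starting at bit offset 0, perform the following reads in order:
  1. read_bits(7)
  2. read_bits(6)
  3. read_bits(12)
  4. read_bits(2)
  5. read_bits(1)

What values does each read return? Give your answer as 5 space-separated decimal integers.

Answer: 114 53 3561 0 0

Derivation:
Read 1: bits[0:7] width=7 -> value=114 (bin 1110010); offset now 7 = byte 0 bit 7; 33 bits remain
Read 2: bits[7:13] width=6 -> value=53 (bin 110101); offset now 13 = byte 1 bit 5; 27 bits remain
Read 3: bits[13:25] width=12 -> value=3561 (bin 110111101001); offset now 25 = byte 3 bit 1; 15 bits remain
Read 4: bits[25:27] width=2 -> value=0 (bin 00); offset now 27 = byte 3 bit 3; 13 bits remain
Read 5: bits[27:28] width=1 -> value=0 (bin 0); offset now 28 = byte 3 bit 4; 12 bits remain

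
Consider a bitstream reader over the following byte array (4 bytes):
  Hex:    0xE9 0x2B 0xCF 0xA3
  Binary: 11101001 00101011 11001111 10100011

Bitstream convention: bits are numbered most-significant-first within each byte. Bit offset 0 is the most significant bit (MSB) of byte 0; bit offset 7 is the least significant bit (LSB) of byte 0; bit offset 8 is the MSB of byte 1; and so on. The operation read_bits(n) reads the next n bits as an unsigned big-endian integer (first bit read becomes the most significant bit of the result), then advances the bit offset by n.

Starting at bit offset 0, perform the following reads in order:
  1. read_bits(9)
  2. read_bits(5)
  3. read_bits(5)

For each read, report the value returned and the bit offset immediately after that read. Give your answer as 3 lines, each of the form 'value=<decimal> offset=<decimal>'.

Answer: value=466 offset=9
value=10 offset=14
value=30 offset=19

Derivation:
Read 1: bits[0:9] width=9 -> value=466 (bin 111010010); offset now 9 = byte 1 bit 1; 23 bits remain
Read 2: bits[9:14] width=5 -> value=10 (bin 01010); offset now 14 = byte 1 bit 6; 18 bits remain
Read 3: bits[14:19] width=5 -> value=30 (bin 11110); offset now 19 = byte 2 bit 3; 13 bits remain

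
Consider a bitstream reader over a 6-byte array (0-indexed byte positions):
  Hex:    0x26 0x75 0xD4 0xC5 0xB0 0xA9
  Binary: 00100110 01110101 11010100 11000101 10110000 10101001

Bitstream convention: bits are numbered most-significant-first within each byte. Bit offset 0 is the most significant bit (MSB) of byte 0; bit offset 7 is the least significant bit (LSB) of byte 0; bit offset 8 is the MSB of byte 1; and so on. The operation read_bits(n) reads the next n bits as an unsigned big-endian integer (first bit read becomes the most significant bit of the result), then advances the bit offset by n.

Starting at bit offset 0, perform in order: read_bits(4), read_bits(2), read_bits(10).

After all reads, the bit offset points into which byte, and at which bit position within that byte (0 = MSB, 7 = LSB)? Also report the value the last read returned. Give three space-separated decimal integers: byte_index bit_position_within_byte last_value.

Answer: 2 0 629

Derivation:
Read 1: bits[0:4] width=4 -> value=2 (bin 0010); offset now 4 = byte 0 bit 4; 44 bits remain
Read 2: bits[4:6] width=2 -> value=1 (bin 01); offset now 6 = byte 0 bit 6; 42 bits remain
Read 3: bits[6:16] width=10 -> value=629 (bin 1001110101); offset now 16 = byte 2 bit 0; 32 bits remain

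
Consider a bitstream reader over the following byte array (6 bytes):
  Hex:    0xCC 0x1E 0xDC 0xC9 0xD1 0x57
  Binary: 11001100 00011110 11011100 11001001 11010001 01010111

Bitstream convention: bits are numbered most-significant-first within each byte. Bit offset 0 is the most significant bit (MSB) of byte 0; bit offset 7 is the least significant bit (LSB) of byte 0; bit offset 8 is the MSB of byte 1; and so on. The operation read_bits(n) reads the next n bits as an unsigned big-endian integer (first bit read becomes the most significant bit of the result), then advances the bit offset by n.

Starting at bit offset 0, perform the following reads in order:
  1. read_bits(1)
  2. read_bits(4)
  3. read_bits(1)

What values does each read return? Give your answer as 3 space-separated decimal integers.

Read 1: bits[0:1] width=1 -> value=1 (bin 1); offset now 1 = byte 0 bit 1; 47 bits remain
Read 2: bits[1:5] width=4 -> value=9 (bin 1001); offset now 5 = byte 0 bit 5; 43 bits remain
Read 3: bits[5:6] width=1 -> value=1 (bin 1); offset now 6 = byte 0 bit 6; 42 bits remain

Answer: 1 9 1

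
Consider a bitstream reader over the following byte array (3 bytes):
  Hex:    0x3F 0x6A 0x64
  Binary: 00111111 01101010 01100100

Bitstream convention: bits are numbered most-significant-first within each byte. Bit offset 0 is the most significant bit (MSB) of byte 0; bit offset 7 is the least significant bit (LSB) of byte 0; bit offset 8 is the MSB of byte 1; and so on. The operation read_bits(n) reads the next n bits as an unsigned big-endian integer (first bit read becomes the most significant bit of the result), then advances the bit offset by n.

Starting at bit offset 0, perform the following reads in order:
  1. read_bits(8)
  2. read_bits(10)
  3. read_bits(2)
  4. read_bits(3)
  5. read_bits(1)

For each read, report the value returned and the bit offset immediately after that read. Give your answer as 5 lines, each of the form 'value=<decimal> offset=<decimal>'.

Answer: value=63 offset=8
value=425 offset=18
value=2 offset=20
value=2 offset=23
value=0 offset=24

Derivation:
Read 1: bits[0:8] width=8 -> value=63 (bin 00111111); offset now 8 = byte 1 bit 0; 16 bits remain
Read 2: bits[8:18] width=10 -> value=425 (bin 0110101001); offset now 18 = byte 2 bit 2; 6 bits remain
Read 3: bits[18:20] width=2 -> value=2 (bin 10); offset now 20 = byte 2 bit 4; 4 bits remain
Read 4: bits[20:23] width=3 -> value=2 (bin 010); offset now 23 = byte 2 bit 7; 1 bits remain
Read 5: bits[23:24] width=1 -> value=0 (bin 0); offset now 24 = byte 3 bit 0; 0 bits remain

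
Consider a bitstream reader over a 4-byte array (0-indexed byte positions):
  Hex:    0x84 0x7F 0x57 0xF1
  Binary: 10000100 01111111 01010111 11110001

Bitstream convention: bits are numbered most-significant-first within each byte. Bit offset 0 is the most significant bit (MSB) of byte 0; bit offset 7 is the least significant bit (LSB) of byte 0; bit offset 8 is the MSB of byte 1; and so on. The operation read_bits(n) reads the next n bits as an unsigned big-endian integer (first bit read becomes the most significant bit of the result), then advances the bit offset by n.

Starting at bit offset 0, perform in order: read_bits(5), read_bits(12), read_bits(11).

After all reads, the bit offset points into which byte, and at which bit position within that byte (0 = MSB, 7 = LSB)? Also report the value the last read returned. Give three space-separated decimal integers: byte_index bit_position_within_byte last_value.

Read 1: bits[0:5] width=5 -> value=16 (bin 10000); offset now 5 = byte 0 bit 5; 27 bits remain
Read 2: bits[5:17] width=12 -> value=2302 (bin 100011111110); offset now 17 = byte 2 bit 1; 15 bits remain
Read 3: bits[17:28] width=11 -> value=1407 (bin 10101111111); offset now 28 = byte 3 bit 4; 4 bits remain

Answer: 3 4 1407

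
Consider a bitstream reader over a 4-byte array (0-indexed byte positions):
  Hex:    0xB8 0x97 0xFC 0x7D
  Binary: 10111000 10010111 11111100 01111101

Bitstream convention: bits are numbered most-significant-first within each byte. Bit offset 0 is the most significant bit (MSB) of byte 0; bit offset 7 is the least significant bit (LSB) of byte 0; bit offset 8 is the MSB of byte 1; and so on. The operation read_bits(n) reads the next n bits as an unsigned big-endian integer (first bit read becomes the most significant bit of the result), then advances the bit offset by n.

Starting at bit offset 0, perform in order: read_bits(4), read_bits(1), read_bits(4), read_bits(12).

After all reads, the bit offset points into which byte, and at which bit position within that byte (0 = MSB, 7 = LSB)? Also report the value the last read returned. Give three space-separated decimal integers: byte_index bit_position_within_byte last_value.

Read 1: bits[0:4] width=4 -> value=11 (bin 1011); offset now 4 = byte 0 bit 4; 28 bits remain
Read 2: bits[4:5] width=1 -> value=1 (bin 1); offset now 5 = byte 0 bit 5; 27 bits remain
Read 3: bits[5:9] width=4 -> value=1 (bin 0001); offset now 9 = byte 1 bit 1; 23 bits remain
Read 4: bits[9:21] width=12 -> value=767 (bin 001011111111); offset now 21 = byte 2 bit 5; 11 bits remain

Answer: 2 5 767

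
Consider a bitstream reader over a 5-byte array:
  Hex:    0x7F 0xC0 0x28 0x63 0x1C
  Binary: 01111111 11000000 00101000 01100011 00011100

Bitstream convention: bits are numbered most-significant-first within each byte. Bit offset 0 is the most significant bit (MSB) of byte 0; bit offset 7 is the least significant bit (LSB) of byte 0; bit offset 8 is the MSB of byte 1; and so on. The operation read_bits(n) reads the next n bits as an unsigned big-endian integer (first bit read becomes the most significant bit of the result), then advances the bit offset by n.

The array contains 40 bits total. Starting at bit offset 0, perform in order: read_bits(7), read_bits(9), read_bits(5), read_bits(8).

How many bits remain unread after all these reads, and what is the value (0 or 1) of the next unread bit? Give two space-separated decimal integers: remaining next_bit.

Answer: 11 0

Derivation:
Read 1: bits[0:7] width=7 -> value=63 (bin 0111111); offset now 7 = byte 0 bit 7; 33 bits remain
Read 2: bits[7:16] width=9 -> value=448 (bin 111000000); offset now 16 = byte 2 bit 0; 24 bits remain
Read 3: bits[16:21] width=5 -> value=5 (bin 00101); offset now 21 = byte 2 bit 5; 19 bits remain
Read 4: bits[21:29] width=8 -> value=12 (bin 00001100); offset now 29 = byte 3 bit 5; 11 bits remain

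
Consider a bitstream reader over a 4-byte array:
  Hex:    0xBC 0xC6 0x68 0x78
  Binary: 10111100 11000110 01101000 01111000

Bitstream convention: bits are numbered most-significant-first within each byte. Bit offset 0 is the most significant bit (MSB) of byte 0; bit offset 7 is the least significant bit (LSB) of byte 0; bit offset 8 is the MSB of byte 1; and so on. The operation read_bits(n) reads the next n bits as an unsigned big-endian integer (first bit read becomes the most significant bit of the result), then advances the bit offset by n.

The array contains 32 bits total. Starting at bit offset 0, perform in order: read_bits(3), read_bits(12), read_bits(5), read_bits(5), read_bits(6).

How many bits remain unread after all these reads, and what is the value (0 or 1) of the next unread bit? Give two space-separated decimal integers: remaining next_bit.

Answer: 1 0

Derivation:
Read 1: bits[0:3] width=3 -> value=5 (bin 101); offset now 3 = byte 0 bit 3; 29 bits remain
Read 2: bits[3:15] width=12 -> value=3683 (bin 111001100011); offset now 15 = byte 1 bit 7; 17 bits remain
Read 3: bits[15:20] width=5 -> value=6 (bin 00110); offset now 20 = byte 2 bit 4; 12 bits remain
Read 4: bits[20:25] width=5 -> value=16 (bin 10000); offset now 25 = byte 3 bit 1; 7 bits remain
Read 5: bits[25:31] width=6 -> value=60 (bin 111100); offset now 31 = byte 3 bit 7; 1 bits remain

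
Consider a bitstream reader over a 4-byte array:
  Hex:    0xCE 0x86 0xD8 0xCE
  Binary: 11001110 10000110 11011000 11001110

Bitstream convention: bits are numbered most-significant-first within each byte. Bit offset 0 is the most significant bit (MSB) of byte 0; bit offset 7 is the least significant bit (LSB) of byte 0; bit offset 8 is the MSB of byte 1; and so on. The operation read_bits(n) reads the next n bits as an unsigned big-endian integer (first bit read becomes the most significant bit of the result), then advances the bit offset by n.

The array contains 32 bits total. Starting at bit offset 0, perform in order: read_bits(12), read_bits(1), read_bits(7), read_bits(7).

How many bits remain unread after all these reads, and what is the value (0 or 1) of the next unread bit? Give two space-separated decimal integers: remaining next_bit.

Answer: 5 0

Derivation:
Read 1: bits[0:12] width=12 -> value=3304 (bin 110011101000); offset now 12 = byte 1 bit 4; 20 bits remain
Read 2: bits[12:13] width=1 -> value=0 (bin 0); offset now 13 = byte 1 bit 5; 19 bits remain
Read 3: bits[13:20] width=7 -> value=109 (bin 1101101); offset now 20 = byte 2 bit 4; 12 bits remain
Read 4: bits[20:27] width=7 -> value=70 (bin 1000110); offset now 27 = byte 3 bit 3; 5 bits remain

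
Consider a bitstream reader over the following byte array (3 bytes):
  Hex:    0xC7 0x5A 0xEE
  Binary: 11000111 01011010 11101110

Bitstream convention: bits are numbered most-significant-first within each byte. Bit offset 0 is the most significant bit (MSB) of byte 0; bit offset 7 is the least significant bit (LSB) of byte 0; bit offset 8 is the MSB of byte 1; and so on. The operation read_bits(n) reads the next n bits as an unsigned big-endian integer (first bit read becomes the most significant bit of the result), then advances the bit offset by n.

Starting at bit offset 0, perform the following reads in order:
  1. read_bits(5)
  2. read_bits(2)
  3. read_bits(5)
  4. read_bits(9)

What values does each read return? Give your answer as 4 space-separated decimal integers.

Answer: 24 3 21 349

Derivation:
Read 1: bits[0:5] width=5 -> value=24 (bin 11000); offset now 5 = byte 0 bit 5; 19 bits remain
Read 2: bits[5:7] width=2 -> value=3 (bin 11); offset now 7 = byte 0 bit 7; 17 bits remain
Read 3: bits[7:12] width=5 -> value=21 (bin 10101); offset now 12 = byte 1 bit 4; 12 bits remain
Read 4: bits[12:21] width=9 -> value=349 (bin 101011101); offset now 21 = byte 2 bit 5; 3 bits remain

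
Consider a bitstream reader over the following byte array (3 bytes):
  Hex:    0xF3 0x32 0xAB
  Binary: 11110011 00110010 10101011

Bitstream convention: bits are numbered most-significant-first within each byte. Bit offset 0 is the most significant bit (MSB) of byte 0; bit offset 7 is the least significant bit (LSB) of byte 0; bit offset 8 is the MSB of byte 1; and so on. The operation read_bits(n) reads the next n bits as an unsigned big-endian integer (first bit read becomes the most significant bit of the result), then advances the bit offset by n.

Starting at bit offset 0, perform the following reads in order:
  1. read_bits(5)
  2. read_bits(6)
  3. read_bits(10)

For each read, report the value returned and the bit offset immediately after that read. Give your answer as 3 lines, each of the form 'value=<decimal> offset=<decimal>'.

Answer: value=30 offset=5
value=25 offset=11
value=597 offset=21

Derivation:
Read 1: bits[0:5] width=5 -> value=30 (bin 11110); offset now 5 = byte 0 bit 5; 19 bits remain
Read 2: bits[5:11] width=6 -> value=25 (bin 011001); offset now 11 = byte 1 bit 3; 13 bits remain
Read 3: bits[11:21] width=10 -> value=597 (bin 1001010101); offset now 21 = byte 2 bit 5; 3 bits remain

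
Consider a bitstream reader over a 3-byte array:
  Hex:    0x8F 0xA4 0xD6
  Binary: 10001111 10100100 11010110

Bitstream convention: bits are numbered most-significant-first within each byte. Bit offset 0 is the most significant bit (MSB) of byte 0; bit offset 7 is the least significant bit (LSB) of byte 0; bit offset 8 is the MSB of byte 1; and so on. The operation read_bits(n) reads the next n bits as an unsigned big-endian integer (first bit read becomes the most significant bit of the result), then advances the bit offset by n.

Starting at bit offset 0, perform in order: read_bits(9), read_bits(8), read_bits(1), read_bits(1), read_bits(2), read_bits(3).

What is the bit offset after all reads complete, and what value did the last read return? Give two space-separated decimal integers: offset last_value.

Answer: 24 6

Derivation:
Read 1: bits[0:9] width=9 -> value=287 (bin 100011111); offset now 9 = byte 1 bit 1; 15 bits remain
Read 2: bits[9:17] width=8 -> value=73 (bin 01001001); offset now 17 = byte 2 bit 1; 7 bits remain
Read 3: bits[17:18] width=1 -> value=1 (bin 1); offset now 18 = byte 2 bit 2; 6 bits remain
Read 4: bits[18:19] width=1 -> value=0 (bin 0); offset now 19 = byte 2 bit 3; 5 bits remain
Read 5: bits[19:21] width=2 -> value=2 (bin 10); offset now 21 = byte 2 bit 5; 3 bits remain
Read 6: bits[21:24] width=3 -> value=6 (bin 110); offset now 24 = byte 3 bit 0; 0 bits remain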